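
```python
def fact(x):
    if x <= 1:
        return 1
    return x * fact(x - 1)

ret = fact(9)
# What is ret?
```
Call trace:
fact(x=9)
  fact(x=8)
    fact(x=7)
      fact(x=6)
        fact(x=5)
          fact(x=4)
            fact(x=3)
              fact(x=2)
                fact(x=1)
                -> return 1
              -> return 2
            -> return 6
          -> return 24
        -> return 120
      -> return 720
    -> return 5040
  -> return 40320
-> return 362880

Final answer: 362880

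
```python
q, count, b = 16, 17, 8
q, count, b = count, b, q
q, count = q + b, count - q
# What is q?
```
Trace:
  q=16, count=17, b=8
  q=17, count=8, b=16
  q=33, count=-9, b=16

Final answer: 33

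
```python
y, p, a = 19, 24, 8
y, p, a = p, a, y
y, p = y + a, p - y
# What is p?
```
Trace:
  y=19, p=24, a=8
  y=24, p=8, a=19
  y=43, p=-16, a=19

Final answer: -16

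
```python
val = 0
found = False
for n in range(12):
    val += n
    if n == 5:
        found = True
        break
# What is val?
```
Trace:
  val=0
  val=0, found=False
  val=0, found=False, n=0
  val=1, found=False, n=1
  val=3, found=False, n=2
  val=6, found=False, n=3
  val=10, found=False, n=4
  val=15, found=True, n=5

Final answer: 15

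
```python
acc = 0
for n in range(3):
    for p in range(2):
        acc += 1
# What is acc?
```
Trace:
  acc=0
  acc=1, n=0, p=0
  acc=2, n=0, p=1
  acc=3, n=1, p=0
  acc=4, n=1, p=1
  acc=5, n=2, p=0
  acc=6, n=2, p=1

Final answer: 6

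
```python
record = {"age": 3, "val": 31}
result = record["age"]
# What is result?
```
Trace:
  record={'age': 3, 'val': 31}
  record={'age': 3, 'val': 31}, result=3

Final answer: 3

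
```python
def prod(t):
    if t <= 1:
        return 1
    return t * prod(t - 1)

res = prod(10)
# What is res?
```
Call trace:
prod(t=10)
  prod(t=9)
    prod(t=8)
      prod(t=7)
        prod(t=6)
          prod(t=5)
            prod(t=4)
              prod(t=3)
                prod(t=2)
                  prod(t=1)
                  -> return 1
                -> return 2
              -> return 6
            -> return 24
          -> return 120
        -> return 720
      -> return 5040
    -> return 40320
  -> return 362880
-> return 3628800

Final answer: 3628800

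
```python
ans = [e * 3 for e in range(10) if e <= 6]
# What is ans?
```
Trace:
  e=0
  e=1
  e=2
  e=3
  e=4
  e=5
  e=6
  e=7
  e=8
  e=9
  ans=[0, 3, 6, 9, 12, 15, 18]

Final answer: [0, 3, 6, 9, 12, 15, 18]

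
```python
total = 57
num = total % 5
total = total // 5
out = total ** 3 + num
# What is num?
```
Trace:
  total=57
  total=57, num=2
  total=11, num=2
  total=11, num=2, out=1333

Final answer: 2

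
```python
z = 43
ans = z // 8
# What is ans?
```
Trace:
  z=43
  z=43, ans=5

Final answer: 5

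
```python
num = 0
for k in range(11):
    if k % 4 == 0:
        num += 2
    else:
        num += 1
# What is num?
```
Trace:
  num=0
  num=2, k=0
  num=3, k=1
  num=4, k=2
  num=5, k=3
  num=7, k=4
  num=8, k=5
  num=9, k=6
  num=10, k=7
  num=12, k=8
  num=13, k=9
  num=14, k=10

Final answer: 14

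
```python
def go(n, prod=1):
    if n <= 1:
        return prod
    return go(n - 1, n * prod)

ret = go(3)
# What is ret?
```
Call trace:
go(n=3, prod=1)
  go(n=2, prod=3)
    go(n=1, prod=6)
    -> return 6
  -> return 6
-> return 6

Final answer: 6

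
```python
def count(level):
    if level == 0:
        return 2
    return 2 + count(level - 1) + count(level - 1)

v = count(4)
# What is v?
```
Call trace (a repeated sub-call is expanded the first time; later identical calls just restate its return value):
count(level=4)
  count(level=3)
    count(level=2)
      count(level=1)
        count(level=0)
        -> return 2
        count(level=0)
        -> return 2
      -> return 6
      count(level=1) -> return 6  (same call as traced above)
    -> return 14
    count(level=2) -> return 14  (same call as traced above)
  -> return 30
  count(level=3) -> return 30  (same call as traced above)
-> return 62

Final answer: 62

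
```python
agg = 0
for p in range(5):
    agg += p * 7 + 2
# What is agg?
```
Trace:
  agg=0
  agg=2, p=0
  agg=11, p=1
  agg=27, p=2
  agg=50, p=3
  agg=80, p=4

Final answer: 80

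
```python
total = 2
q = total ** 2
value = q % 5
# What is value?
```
Trace:
  total=2
  total=2, q=4
  total=2, q=4, value=4

Final answer: 4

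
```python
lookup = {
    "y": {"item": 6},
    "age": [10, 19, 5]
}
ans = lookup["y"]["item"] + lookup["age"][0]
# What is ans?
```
Trace:
  lookup={'y': {'item': 6}, 'age': [10, 19, 5]}
  lookup={'y': {'item': 6}, 'age': [10, 19, 5]}, ans=16

Final answer: 16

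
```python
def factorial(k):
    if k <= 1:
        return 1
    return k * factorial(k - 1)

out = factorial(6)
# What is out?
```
Call trace:
factorial(k=6)
  factorial(k=5)
    factorial(k=4)
      factorial(k=3)
        factorial(k=2)
          factorial(k=1)
          -> return 1
        -> return 2
      -> return 6
    -> return 24
  -> return 120
-> return 720

Final answer: 720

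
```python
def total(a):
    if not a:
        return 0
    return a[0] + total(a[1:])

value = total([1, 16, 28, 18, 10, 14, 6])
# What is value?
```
Call trace:
total(a=[1, 16, 28, 18, 10, 14, 6])
  total(a=[16, 28, 18, 10, 14, 6])
    total(a=[28, 18, 10, 14, 6])
      total(a=[18, 10, 14, 6])
        total(a=[10, 14, 6])
          total(a=[14, 6])
            total(a=[6])
              total(a=[])
              -> return 0
            -> return 6
          -> return 20
        -> return 30
      -> return 48
    -> return 76
  -> return 92
-> return 93

Final answer: 93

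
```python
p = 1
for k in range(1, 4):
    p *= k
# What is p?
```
Trace:
  p=1
  p=1, k=1
  p=2, k=2
  p=6, k=3

Final answer: 6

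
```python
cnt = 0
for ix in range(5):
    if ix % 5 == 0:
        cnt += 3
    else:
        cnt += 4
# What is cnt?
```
Trace:
  cnt=0
  cnt=3, ix=0
  cnt=7, ix=1
  cnt=11, ix=2
  cnt=15, ix=3
  cnt=19, ix=4

Final answer: 19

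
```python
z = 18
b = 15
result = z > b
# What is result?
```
Trace:
  z=18
  z=18, b=15
  z=18, b=15, result=True

Final answer: True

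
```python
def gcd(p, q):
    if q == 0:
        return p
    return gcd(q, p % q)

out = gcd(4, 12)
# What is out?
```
Call trace:
gcd(p=4, q=12)
  gcd(p=12, q=4)
    gcd(p=4, q=0)
    -> return 4
  -> return 4
-> return 4

Final answer: 4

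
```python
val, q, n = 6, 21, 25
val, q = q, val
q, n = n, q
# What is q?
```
Trace:
  val=6, q=21, n=25
  val=21, q=6, n=25
  val=21, q=25, n=6

Final answer: 25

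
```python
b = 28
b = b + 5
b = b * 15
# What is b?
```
Trace:
  b=28
  b=33
  b=495

Final answer: 495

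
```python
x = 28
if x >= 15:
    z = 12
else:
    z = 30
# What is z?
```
Trace:
  x=28
  x=28, z=12

Final answer: 12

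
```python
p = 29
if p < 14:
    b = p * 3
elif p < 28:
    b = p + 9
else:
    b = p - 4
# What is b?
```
Trace:
  p=29
  p=29, b=25

Final answer: 25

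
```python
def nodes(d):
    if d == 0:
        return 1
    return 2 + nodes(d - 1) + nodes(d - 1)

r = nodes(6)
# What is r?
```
Call trace (a repeated sub-call is expanded the first time; later identical calls just restate its return value):
nodes(d=6)
  nodes(d=5)
    nodes(d=4)
      nodes(d=3)
        nodes(d=2)
          nodes(d=1)
            nodes(d=0)
            -> return 1
            nodes(d=0)
            -> return 1
          -> return 4
          nodes(d=1) -> return 4  (same call as traced above)
        -> return 10
        nodes(d=2) -> return 10  (same call as traced above)
      -> return 22
      nodes(d=3) -> return 22  (same call as traced above)
    -> return 46
    nodes(d=4) -> return 46  (same call as traced above)
  -> return 94
  nodes(d=5) -> return 94  (same call as traced above)
-> return 190

Final answer: 190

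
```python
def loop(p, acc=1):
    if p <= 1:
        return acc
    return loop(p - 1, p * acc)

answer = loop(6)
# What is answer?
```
Call trace:
loop(p=6, acc=1)
  loop(p=5, acc=6)
    loop(p=4, acc=30)
      loop(p=3, acc=120)
        loop(p=2, acc=360)
          loop(p=1, acc=720)
          -> return 720
        -> return 720
      -> return 720
    -> return 720
  -> return 720
-> return 720

Final answer: 720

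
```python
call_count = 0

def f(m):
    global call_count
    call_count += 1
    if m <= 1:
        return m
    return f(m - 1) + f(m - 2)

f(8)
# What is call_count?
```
Call trace (a repeated sub-call is expanded the first time; later identical calls just restate its return value):
f(m=8)
  f(m=7)
    f(m=6)
      f(m=5)
        f(m=4)
          f(m=3)
            f(m=2)
              f(m=1)
              -> return 1
              f(m=0)
              -> return 0
            -> return 1
            f(m=1)
            -> return 1
          -> return 2
          f(m=2) -> return 1  (same call as traced above)
        -> return 3
        f(m=3) -> return 2  (same call as traced above)
      -> return 5
      f(m=4) -> return 3  (same call as traced above)
    -> return 8
    f(m=5) -> return 5  (same call as traced above)
  -> return 13
  f(m=6) -> return 8  (same call as traced above)
-> return 21

call_count is incremented once per call, so count the calls in each subtree. Let C(m) = number of calls made by f(m).
C(0) = C(1) = 1 (base case, no recursion); C(m) = 1 + C(m - 1) + C(m - 2) otherwise.
C(2) = 1 + C(1) + C(0) = 1 + 1 + 1 = 3
C(3) = 1 + C(2) + C(1) = 1 + 3 + 1 = 5
C(4) = 1 + C(3) + C(2) = 1 + 5 + 3 = 9
C(5) = 1 + C(4) + C(3) = 1 + 9 + 5 = 15
C(6) = 1 + C(5) + C(4) = 1 + 15 + 9 = 25
C(7) = 1 + C(6) + C(5) = 1 + 25 + 15 = 41
C(8) = 1 + C(7) + C(6) = 1 + 41 + 25 = 67
call_count = C(8) = 67

Final answer: 67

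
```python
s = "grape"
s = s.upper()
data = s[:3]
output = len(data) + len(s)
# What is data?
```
Trace:
  s='grape'
  s='GRAPE'
  s='GRAPE', data='GRA'
  s='GRAPE', data='GRA', output=8

Final answer: 'GRA'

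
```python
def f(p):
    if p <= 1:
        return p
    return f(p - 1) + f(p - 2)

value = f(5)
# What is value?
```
Call trace (a repeated sub-call is expanded the first time; later identical calls just restate its return value):
f(p=5)
  f(p=4)
    f(p=3)
      f(p=2)
        f(p=1)
        -> return 1
        f(p=0)
        -> return 0
      -> return 1
      f(p=1)
      -> return 1
    -> return 2
    f(p=2) -> return 1  (same call as traced above)
  -> return 3
  f(p=3) -> return 2  (same call as traced above)
-> return 5

Final answer: 5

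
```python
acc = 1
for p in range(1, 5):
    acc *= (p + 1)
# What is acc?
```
Trace:
  acc=1
  acc=2, p=1
  acc=6, p=2
  acc=24, p=3
  acc=120, p=4

Final answer: 120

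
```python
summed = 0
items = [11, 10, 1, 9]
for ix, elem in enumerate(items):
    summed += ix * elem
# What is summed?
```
Trace:
  summed=0
  summed=0, ix=0, elem=11
  summed=10, ix=1, elem=10
  summed=12, ix=2, elem=1
  summed=39, ix=3, elem=9

Final answer: 39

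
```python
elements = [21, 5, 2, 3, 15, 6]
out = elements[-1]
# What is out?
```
Trace:
  elements=[21, 5, 2, 3, 15, 6]
  elements=[21, 5, 2, 3, 15, 6], out=6

Final answer: 6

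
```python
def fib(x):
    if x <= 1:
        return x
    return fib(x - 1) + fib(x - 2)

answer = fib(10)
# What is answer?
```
Call trace (a repeated sub-call is expanded the first time; later identical calls just restate its return value):
fib(x=10)
  fib(x=9)
    fib(x=8)
      fib(x=7)
        fib(x=6)
          fib(x=5)
            fib(x=4)
              fib(x=3)
                fib(x=2)
                  fib(x=1)
                  -> return 1
                  fib(x=0)
                  -> return 0
                -> return 1
                fib(x=1)
                -> return 1
              -> return 2
              fib(x=2) -> return 1  (same call as traced above)
            -> return 3
            fib(x=3) -> return 2  (same call as traced above)
          -> return 5
          fib(x=4) -> return 3  (same call as traced above)
        -> return 8
        fib(x=5) -> return 5  (same call as traced above)
      -> return 13
      fib(x=6) -> return 8  (same call as traced above)
    -> return 21
    fib(x=7) -> return 13  (same call as traced above)
  -> return 34
  fib(x=8) -> return 21  (same call as traced above)
-> return 55

Final answer: 55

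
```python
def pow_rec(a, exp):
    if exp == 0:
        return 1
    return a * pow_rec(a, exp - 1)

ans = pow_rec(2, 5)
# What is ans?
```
Call trace:
pow_rec(a=2, exp=5)
  pow_rec(a=2, exp=4)
    pow_rec(a=2, exp=3)
      pow_rec(a=2, exp=2)
        pow_rec(a=2, exp=1)
          pow_rec(a=2, exp=0)
          -> return 1
        -> return 2
      -> return 4
    -> return 8
  -> return 16
-> return 32

Final answer: 32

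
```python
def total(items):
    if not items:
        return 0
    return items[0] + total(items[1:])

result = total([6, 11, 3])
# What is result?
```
Call trace:
total(items=[6, 11, 3])
  total(items=[11, 3])
    total(items=[3])
      total(items=[])
      -> return 0
    -> return 3
  -> return 14
-> return 20

Final answer: 20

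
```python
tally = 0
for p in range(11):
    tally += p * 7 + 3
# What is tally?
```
Trace:
  tally=0
  tally=3, p=0
  tally=13, p=1
  tally=30, p=2
  tally=54, p=3
  tally=85, p=4
  tally=123, p=5
  tally=168, p=6
  tally=220, p=7
  tally=279, p=8
  tally=345, p=9
  tally=418, p=10

Final answer: 418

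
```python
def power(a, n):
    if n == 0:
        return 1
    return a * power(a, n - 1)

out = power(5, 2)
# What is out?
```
Call trace:
power(a=5, n=2)
  power(a=5, n=1)
    power(a=5, n=0)
    -> return 1
  -> return 5
-> return 25

Final answer: 25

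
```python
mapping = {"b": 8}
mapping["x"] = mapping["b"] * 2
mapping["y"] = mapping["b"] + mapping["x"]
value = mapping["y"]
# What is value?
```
Trace:
  mapping={'b': 8}
  mapping={'b': 8, 'x': 16}
  mapping={'b': 8, 'x': 16, 'y': 24}
  mapping={'b': 8, 'x': 16, 'y': 24}, value=24

Final answer: 24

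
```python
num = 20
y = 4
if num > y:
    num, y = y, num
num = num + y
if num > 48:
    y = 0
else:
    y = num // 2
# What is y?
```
Trace:
  num=20
  num=20, y=4
  num=4, y=20
  num=24, y=20
  num=24, y=12

Final answer: 12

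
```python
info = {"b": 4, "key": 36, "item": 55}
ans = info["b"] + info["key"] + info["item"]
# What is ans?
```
Trace:
  info={'b': 4, 'key': 36, 'item': 55}
  info={'b': 4, 'key': 36, 'item': 55}, ans=95

Final answer: 95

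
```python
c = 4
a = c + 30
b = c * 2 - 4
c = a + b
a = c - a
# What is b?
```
Trace:
  c=4
  c=4, a=34
  c=4, a=34, b=4
  c=38, a=34, b=4
  c=38, a=4, b=4

Final answer: 4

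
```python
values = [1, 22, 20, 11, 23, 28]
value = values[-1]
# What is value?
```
Trace:
  values=[1, 22, 20, 11, 23, 28]
  values=[1, 22, 20, 11, 23, 28], value=28

Final answer: 28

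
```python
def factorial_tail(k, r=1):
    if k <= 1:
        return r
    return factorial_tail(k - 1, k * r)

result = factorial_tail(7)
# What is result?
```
Call trace:
factorial_tail(k=7, r=1)
  factorial_tail(k=6, r=7)
    factorial_tail(k=5, r=42)
      factorial_tail(k=4, r=210)
        factorial_tail(k=3, r=840)
          factorial_tail(k=2, r=2520)
            factorial_tail(k=1, r=5040)
            -> return 5040
          -> return 5040
        -> return 5040
      -> return 5040
    -> return 5040
  -> return 5040
-> return 5040

Final answer: 5040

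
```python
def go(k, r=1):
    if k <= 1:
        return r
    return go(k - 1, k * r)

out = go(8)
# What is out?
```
Call trace:
go(k=8, r=1)
  go(k=7, r=8)
    go(k=6, r=56)
      go(k=5, r=336)
        go(k=4, r=1680)
          go(k=3, r=6720)
            go(k=2, r=20160)
              go(k=1, r=40320)
              -> return 40320
            -> return 40320
          -> return 40320
        -> return 40320
      -> return 40320
    -> return 40320
  -> return 40320
-> return 40320

Final answer: 40320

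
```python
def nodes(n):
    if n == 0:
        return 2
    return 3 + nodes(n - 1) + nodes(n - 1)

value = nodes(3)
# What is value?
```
Call trace (a repeated sub-call is expanded the first time; later identical calls just restate its return value):
nodes(n=3)
  nodes(n=2)
    nodes(n=1)
      nodes(n=0)
      -> return 2
      nodes(n=0)
      -> return 2
    -> return 7
    nodes(n=1) -> return 7  (same call as traced above)
  -> return 17
  nodes(n=2) -> return 17  (same call as traced above)
-> return 37

Final answer: 37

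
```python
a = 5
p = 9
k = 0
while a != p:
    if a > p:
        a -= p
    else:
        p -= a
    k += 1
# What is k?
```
Trace:
  a=5
  a=5, p=9
  a=5, p=9, k=0
  a=5, p=4, k=1
  a=1, p=4, k=2
  a=1, p=3, k=3
  a=1, p=2, k=4
  a=1, p=1, k=5

Final answer: 5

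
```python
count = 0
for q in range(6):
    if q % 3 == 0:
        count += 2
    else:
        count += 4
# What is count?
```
Trace:
  count=0
  count=2, q=0
  count=6, q=1
  count=10, q=2
  count=12, q=3
  count=16, q=4
  count=20, q=5

Final answer: 20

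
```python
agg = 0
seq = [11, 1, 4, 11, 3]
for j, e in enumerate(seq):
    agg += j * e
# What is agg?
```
Trace:
  agg=0
  agg=0, j=0, e=11
  agg=1, j=1, e=1
  agg=9, j=2, e=4
  agg=42, j=3, e=11
  agg=54, j=4, e=3

Final answer: 54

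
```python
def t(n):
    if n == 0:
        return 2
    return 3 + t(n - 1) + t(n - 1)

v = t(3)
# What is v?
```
Call trace (a repeated sub-call is expanded the first time; later identical calls just restate its return value):
t(n=3)
  t(n=2)
    t(n=1)
      t(n=0)
      -> return 2
      t(n=0)
      -> return 2
    -> return 7
    t(n=1) -> return 7  (same call as traced above)
  -> return 17
  t(n=2) -> return 17  (same call as traced above)
-> return 37

Final answer: 37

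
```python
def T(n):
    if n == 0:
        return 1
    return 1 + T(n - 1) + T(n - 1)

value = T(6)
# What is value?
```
Call trace (a repeated sub-call is expanded the first time; later identical calls just restate its return value):
T(n=6)
  T(n=5)
    T(n=4)
      T(n=3)
        T(n=2)
          T(n=1)
            T(n=0)
            -> return 1
            T(n=0)
            -> return 1
          -> return 3
          T(n=1) -> return 3  (same call as traced above)
        -> return 7
        T(n=2) -> return 7  (same call as traced above)
      -> return 15
      T(n=3) -> return 15  (same call as traced above)
    -> return 31
    T(n=4) -> return 31  (same call as traced above)
  -> return 63
  T(n=5) -> return 63  (same call as traced above)
-> return 127

Final answer: 127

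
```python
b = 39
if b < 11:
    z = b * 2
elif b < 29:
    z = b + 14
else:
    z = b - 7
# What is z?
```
Trace:
  b=39
  b=39, z=32

Final answer: 32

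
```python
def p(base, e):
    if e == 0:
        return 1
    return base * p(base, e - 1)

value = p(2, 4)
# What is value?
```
Call trace:
p(base=2, e=4)
  p(base=2, e=3)
    p(base=2, e=2)
      p(base=2, e=1)
        p(base=2, e=0)
        -> return 1
      -> return 2
    -> return 4
  -> return 8
-> return 16

Final answer: 16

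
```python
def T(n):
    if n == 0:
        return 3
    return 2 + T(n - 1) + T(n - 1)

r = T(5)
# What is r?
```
Call trace (a repeated sub-call is expanded the first time; later identical calls just restate its return value):
T(n=5)
  T(n=4)
    T(n=3)
      T(n=2)
        T(n=1)
          T(n=0)
          -> return 3
          T(n=0)
          -> return 3
        -> return 8
        T(n=1) -> return 8  (same call as traced above)
      -> return 18
      T(n=2) -> return 18  (same call as traced above)
    -> return 38
    T(n=3) -> return 38  (same call as traced above)
  -> return 78
  T(n=4) -> return 78  (same call as traced above)
-> return 158

Final answer: 158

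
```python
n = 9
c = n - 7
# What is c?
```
Trace:
  n=9
  n=9, c=2

Final answer: 2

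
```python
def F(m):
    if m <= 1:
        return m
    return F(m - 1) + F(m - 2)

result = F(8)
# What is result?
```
Call trace (a repeated sub-call is expanded the first time; later identical calls just restate its return value):
F(m=8)
  F(m=7)
    F(m=6)
      F(m=5)
        F(m=4)
          F(m=3)
            F(m=2)
              F(m=1)
              -> return 1
              F(m=0)
              -> return 0
            -> return 1
            F(m=1)
            -> return 1
          -> return 2
          F(m=2) -> return 1  (same call as traced above)
        -> return 3
        F(m=3) -> return 2  (same call as traced above)
      -> return 5
      F(m=4) -> return 3  (same call as traced above)
    -> return 8
    F(m=5) -> return 5  (same call as traced above)
  -> return 13
  F(m=6) -> return 8  (same call as traced above)
-> return 21

Final answer: 21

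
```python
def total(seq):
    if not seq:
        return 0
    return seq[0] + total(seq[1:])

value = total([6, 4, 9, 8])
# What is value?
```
Call trace:
total(seq=[6, 4, 9, 8])
  total(seq=[4, 9, 8])
    total(seq=[9, 8])
      total(seq=[8])
        total(seq=[])
        -> return 0
      -> return 8
    -> return 17
  -> return 21
-> return 27

Final answer: 27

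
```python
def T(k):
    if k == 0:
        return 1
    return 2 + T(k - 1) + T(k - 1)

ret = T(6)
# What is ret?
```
Call trace (a repeated sub-call is expanded the first time; later identical calls just restate its return value):
T(k=6)
  T(k=5)
    T(k=4)
      T(k=3)
        T(k=2)
          T(k=1)
            T(k=0)
            -> return 1
            T(k=0)
            -> return 1
          -> return 4
          T(k=1) -> return 4  (same call as traced above)
        -> return 10
        T(k=2) -> return 10  (same call as traced above)
      -> return 22
      T(k=3) -> return 22  (same call as traced above)
    -> return 46
    T(k=4) -> return 46  (same call as traced above)
  -> return 94
  T(k=5) -> return 94  (same call as traced above)
-> return 190

Final answer: 190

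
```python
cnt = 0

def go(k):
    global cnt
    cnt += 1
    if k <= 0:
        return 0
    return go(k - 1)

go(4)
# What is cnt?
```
Call trace:
go(k=4)
  go(k=3)
    go(k=2)
      go(k=1)
        go(k=0)
        -> return 0
      -> return 0
    -> return 0
  -> return 0
-> return 0

cnt is incremented once per call. go is entered once for each k = 4, 3, 2, 1, 0 (the k <= 0 call returns without recursing), i.e. 4 + 1 calls.
cnt = 5

Final answer: 5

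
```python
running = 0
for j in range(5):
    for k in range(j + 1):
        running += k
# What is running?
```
Trace:
  running=0
  running=0, j=0, k=0
  running=0, j=1, k=0
  running=1, j=1, k=1
  running=1, j=2, k=0
  running=2, j=2, k=1
  running=4, j=2, k=2
  running=4, j=3, k=0
  running=5, j=3, k=1
  running=7, j=3, k=2
  running=10, j=3, k=3
  running=10, j=4, k=0
  running=11, j=4, k=1
  running=13, j=4, k=2
  running=16, j=4, k=3
  running=20, j=4, k=4

Final answer: 20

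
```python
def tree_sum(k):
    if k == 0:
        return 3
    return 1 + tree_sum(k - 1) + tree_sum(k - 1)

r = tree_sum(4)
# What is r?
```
Call trace (a repeated sub-call is expanded the first time; later identical calls just restate its return value):
tree_sum(k=4)
  tree_sum(k=3)
    tree_sum(k=2)
      tree_sum(k=1)
        tree_sum(k=0)
        -> return 3
        tree_sum(k=0)
        -> return 3
      -> return 7
      tree_sum(k=1) -> return 7  (same call as traced above)
    -> return 15
    tree_sum(k=2) -> return 15  (same call as traced above)
  -> return 31
  tree_sum(k=3) -> return 31  (same call as traced above)
-> return 63

Final answer: 63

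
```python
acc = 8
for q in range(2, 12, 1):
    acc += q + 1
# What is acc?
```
Trace:
  acc=8
  acc=11, q=2
  acc=15, q=3
  acc=20, q=4
  acc=26, q=5
  acc=33, q=6
  acc=41, q=7
  acc=50, q=8
  acc=60, q=9
  acc=71, q=10
  acc=83, q=11

Final answer: 83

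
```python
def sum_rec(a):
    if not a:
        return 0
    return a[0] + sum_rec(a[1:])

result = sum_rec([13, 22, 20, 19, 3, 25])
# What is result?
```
Call trace:
sum_rec(a=[13, 22, 20, 19, 3, 25])
  sum_rec(a=[22, 20, 19, 3, 25])
    sum_rec(a=[20, 19, 3, 25])
      sum_rec(a=[19, 3, 25])
        sum_rec(a=[3, 25])
          sum_rec(a=[25])
            sum_rec(a=[])
            -> return 0
          -> return 25
        -> return 28
      -> return 47
    -> return 67
  -> return 89
-> return 102

Final answer: 102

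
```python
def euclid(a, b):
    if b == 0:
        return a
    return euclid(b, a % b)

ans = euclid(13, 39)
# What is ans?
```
Call trace:
euclid(a=13, b=39)
  euclid(a=39, b=13)
    euclid(a=13, b=0)
    -> return 13
  -> return 13
-> return 13

Final answer: 13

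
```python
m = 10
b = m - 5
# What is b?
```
Trace:
  m=10
  m=10, b=5

Final answer: 5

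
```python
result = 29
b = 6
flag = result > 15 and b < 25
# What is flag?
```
Trace:
  result=29
  result=29, b=6
  result=29, b=6, flag=True

Final answer: True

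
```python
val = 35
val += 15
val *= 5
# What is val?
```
Trace:
  val=35
  val=50
  val=250

Final answer: 250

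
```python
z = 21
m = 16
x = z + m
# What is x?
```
Trace:
  z=21
  z=21, m=16
  z=21, m=16, x=37

Final answer: 37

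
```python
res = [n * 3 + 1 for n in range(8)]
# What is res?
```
Trace:
  n=0
  n=1
  n=2
  n=3
  n=4
  n=5
  n=6
  n=7
  res=[1, 4, 7, 10, 13, 16, 19, 22]

Final answer: [1, 4, 7, 10, 13, 16, 19, 22]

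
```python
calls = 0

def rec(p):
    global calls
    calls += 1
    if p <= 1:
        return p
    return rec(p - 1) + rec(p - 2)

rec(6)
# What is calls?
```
Call trace (a repeated sub-call is expanded the first time; later identical calls just restate its return value):
rec(p=6)
  rec(p=5)
    rec(p=4)
      rec(p=3)
        rec(p=2)
          rec(p=1)
          -> return 1
          rec(p=0)
          -> return 0
        -> return 1
        rec(p=1)
        -> return 1
      -> return 2
      rec(p=2) -> return 1  (same call as traced above)
    -> return 3
    rec(p=3) -> return 2  (same call as traced above)
  -> return 5
  rec(p=4) -> return 3  (same call as traced above)
-> return 8

calls is incremented once per call, so count the calls in each subtree. Let C(p) = number of calls made by rec(p).
C(0) = C(1) = 1 (base case, no recursion); C(p) = 1 + C(p - 1) + C(p - 2) otherwise.
C(2) = 1 + C(1) + C(0) = 1 + 1 + 1 = 3
C(3) = 1 + C(2) + C(1) = 1 + 3 + 1 = 5
C(4) = 1 + C(3) + C(2) = 1 + 5 + 3 = 9
C(5) = 1 + C(4) + C(3) = 1 + 9 + 5 = 15
C(6) = 1 + C(5) + C(4) = 1 + 15 + 9 = 25
calls = C(6) = 25

Final answer: 25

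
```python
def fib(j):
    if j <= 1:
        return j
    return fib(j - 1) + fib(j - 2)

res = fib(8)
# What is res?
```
Call trace (a repeated sub-call is expanded the first time; later identical calls just restate its return value):
fib(j=8)
  fib(j=7)
    fib(j=6)
      fib(j=5)
        fib(j=4)
          fib(j=3)
            fib(j=2)
              fib(j=1)
              -> return 1
              fib(j=0)
              -> return 0
            -> return 1
            fib(j=1)
            -> return 1
          -> return 2
          fib(j=2) -> return 1  (same call as traced above)
        -> return 3
        fib(j=3) -> return 2  (same call as traced above)
      -> return 5
      fib(j=4) -> return 3  (same call as traced above)
    -> return 8
    fib(j=5) -> return 5  (same call as traced above)
  -> return 13
  fib(j=6) -> return 8  (same call as traced above)
-> return 21

Final answer: 21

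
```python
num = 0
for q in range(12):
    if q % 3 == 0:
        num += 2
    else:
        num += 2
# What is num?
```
Trace:
  num=0
  num=2, q=0
  num=4, q=1
  num=6, q=2
  num=8, q=3
  num=10, q=4
  num=12, q=5
  num=14, q=6
  num=16, q=7
  num=18, q=8
  num=20, q=9
  num=22, q=10
  num=24, q=11

Final answer: 24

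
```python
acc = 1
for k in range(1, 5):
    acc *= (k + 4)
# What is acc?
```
Trace:
  acc=1
  acc=5, k=1
  acc=30, k=2
  acc=210, k=3
  acc=1680, k=4

Final answer: 1680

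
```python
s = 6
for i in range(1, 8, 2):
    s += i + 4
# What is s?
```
Trace:
  s=6
  s=11, i=1
  s=18, i=3
  s=27, i=5
  s=38, i=7

Final answer: 38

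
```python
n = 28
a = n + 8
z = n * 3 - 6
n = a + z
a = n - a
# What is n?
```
Trace:
  n=28
  n=28, a=36
  n=28, a=36, z=78
  n=114, a=36, z=78
  n=114, a=78, z=78

Final answer: 114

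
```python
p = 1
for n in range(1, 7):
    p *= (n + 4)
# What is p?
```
Trace:
  p=1
  p=5, n=1
  p=30, n=2
  p=210, n=3
  p=1680, n=4
  p=15120, n=5
  p=151200, n=6

Final answer: 151200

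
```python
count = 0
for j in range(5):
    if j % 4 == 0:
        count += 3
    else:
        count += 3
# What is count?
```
Trace:
  count=0
  count=3, j=0
  count=6, j=1
  count=9, j=2
  count=12, j=3
  count=15, j=4

Final answer: 15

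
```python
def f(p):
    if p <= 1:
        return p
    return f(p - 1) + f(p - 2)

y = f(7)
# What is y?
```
Call trace (a repeated sub-call is expanded the first time; later identical calls just restate its return value):
f(p=7)
  f(p=6)
    f(p=5)
      f(p=4)
        f(p=3)
          f(p=2)
            f(p=1)
            -> return 1
            f(p=0)
            -> return 0
          -> return 1
          f(p=1)
          -> return 1
        -> return 2
        f(p=2) -> return 1  (same call as traced above)
      -> return 3
      f(p=3) -> return 2  (same call as traced above)
    -> return 5
    f(p=4) -> return 3  (same call as traced above)
  -> return 8
  f(p=5) -> return 5  (same call as traced above)
-> return 13

Final answer: 13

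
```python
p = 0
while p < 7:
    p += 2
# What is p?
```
Trace:
  p=0
  p=2
  p=4
  p=6
  p=8

Final answer: 8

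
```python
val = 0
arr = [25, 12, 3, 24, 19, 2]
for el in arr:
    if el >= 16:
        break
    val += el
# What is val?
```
Trace:
  val=0
  val=0, el=25

Final answer: 0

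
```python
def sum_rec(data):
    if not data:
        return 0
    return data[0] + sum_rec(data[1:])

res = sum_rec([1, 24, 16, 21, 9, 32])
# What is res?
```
Call trace:
sum_rec(data=[1, 24, 16, 21, 9, 32])
  sum_rec(data=[24, 16, 21, 9, 32])
    sum_rec(data=[16, 21, 9, 32])
      sum_rec(data=[21, 9, 32])
        sum_rec(data=[9, 32])
          sum_rec(data=[32])
            sum_rec(data=[])
            -> return 0
          -> return 32
        -> return 41
      -> return 62
    -> return 78
  -> return 102
-> return 103

Final answer: 103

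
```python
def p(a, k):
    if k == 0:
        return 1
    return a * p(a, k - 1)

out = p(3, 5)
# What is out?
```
Call trace:
p(a=3, k=5)
  p(a=3, k=4)
    p(a=3, k=3)
      p(a=3, k=2)
        p(a=3, k=1)
          p(a=3, k=0)
          -> return 1
        -> return 3
      -> return 9
    -> return 27
  -> return 81
-> return 243

Final answer: 243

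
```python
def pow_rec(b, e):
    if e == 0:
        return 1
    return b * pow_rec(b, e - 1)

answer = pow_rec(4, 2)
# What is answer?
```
Call trace:
pow_rec(b=4, e=2)
  pow_rec(b=4, e=1)
    pow_rec(b=4, e=0)
    -> return 1
  -> return 4
-> return 16

Final answer: 16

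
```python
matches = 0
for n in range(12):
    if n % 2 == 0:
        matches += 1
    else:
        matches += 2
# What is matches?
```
Trace:
  matches=0
  matches=1, n=0
  matches=3, n=1
  matches=4, n=2
  matches=6, n=3
  matches=7, n=4
  matches=9, n=5
  matches=10, n=6
  matches=12, n=7
  matches=13, n=8
  matches=15, n=9
  matches=16, n=10
  matches=18, n=11

Final answer: 18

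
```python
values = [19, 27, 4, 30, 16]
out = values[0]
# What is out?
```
Trace:
  values=[19, 27, 4, 30, 16]
  values=[19, 27, 4, 30, 16], out=19

Final answer: 19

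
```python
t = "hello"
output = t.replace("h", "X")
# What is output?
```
Trace:
  t='hello'
  t='hello', output='Xello'

Final answer: 'Xello'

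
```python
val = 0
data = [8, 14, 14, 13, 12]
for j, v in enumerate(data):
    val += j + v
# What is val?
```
Trace:
  val=0
  val=8, j=0, v=8
  val=23, j=1, v=14
  val=39, j=2, v=14
  val=55, j=3, v=13
  val=71, j=4, v=12

Final answer: 71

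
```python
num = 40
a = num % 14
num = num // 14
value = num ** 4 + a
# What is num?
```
Trace:
  num=40
  num=40, a=12
  num=2, a=12
  num=2, a=12, value=28

Final answer: 2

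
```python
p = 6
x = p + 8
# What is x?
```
Trace:
  p=6
  p=6, x=14

Final answer: 14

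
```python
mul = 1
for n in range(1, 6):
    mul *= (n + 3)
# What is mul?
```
Trace:
  mul=1
  mul=4, n=1
  mul=20, n=2
  mul=120, n=3
  mul=840, n=4
  mul=6720, n=5

Final answer: 6720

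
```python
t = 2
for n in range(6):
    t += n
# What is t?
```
Trace:
  t=2
  t=2, n=0
  t=3, n=1
  t=5, n=2
  t=8, n=3
  t=12, n=4
  t=17, n=5

Final answer: 17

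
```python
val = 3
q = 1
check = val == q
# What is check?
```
Trace:
  val=3
  val=3, q=1
  val=3, q=1, check=False

Final answer: False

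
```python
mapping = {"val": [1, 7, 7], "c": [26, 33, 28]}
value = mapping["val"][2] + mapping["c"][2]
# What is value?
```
Trace:
  mapping={'val': [1, 7, 7], 'c': [26, 33, 28]}
  mapping={'val': [1, 7, 7], 'c': [26, 33, 28]}, value=35

Final answer: 35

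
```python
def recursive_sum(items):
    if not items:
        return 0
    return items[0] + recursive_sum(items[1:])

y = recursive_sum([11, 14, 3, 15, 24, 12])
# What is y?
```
Call trace:
recursive_sum(items=[11, 14, 3, 15, 24, 12])
  recursive_sum(items=[14, 3, 15, 24, 12])
    recursive_sum(items=[3, 15, 24, 12])
      recursive_sum(items=[15, 24, 12])
        recursive_sum(items=[24, 12])
          recursive_sum(items=[12])
            recursive_sum(items=[])
            -> return 0
          -> return 12
        -> return 36
      -> return 51
    -> return 54
  -> return 68
-> return 79

Final answer: 79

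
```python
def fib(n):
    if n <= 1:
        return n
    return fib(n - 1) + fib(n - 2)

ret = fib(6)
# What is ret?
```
Call trace (a repeated sub-call is expanded the first time; later identical calls just restate its return value):
fib(n=6)
  fib(n=5)
    fib(n=4)
      fib(n=3)
        fib(n=2)
          fib(n=1)
          -> return 1
          fib(n=0)
          -> return 0
        -> return 1
        fib(n=1)
        -> return 1
      -> return 2
      fib(n=2) -> return 1  (same call as traced above)
    -> return 3
    fib(n=3) -> return 2  (same call as traced above)
  -> return 5
  fib(n=4) -> return 3  (same call as traced above)
-> return 8

Final answer: 8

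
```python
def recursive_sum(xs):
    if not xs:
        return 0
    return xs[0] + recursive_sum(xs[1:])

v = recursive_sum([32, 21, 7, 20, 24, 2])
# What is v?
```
Call trace:
recursive_sum(xs=[32, 21, 7, 20, 24, 2])
  recursive_sum(xs=[21, 7, 20, 24, 2])
    recursive_sum(xs=[7, 20, 24, 2])
      recursive_sum(xs=[20, 24, 2])
        recursive_sum(xs=[24, 2])
          recursive_sum(xs=[2])
            recursive_sum(xs=[])
            -> return 0
          -> return 2
        -> return 26
      -> return 46
    -> return 53
  -> return 74
-> return 106

Final answer: 106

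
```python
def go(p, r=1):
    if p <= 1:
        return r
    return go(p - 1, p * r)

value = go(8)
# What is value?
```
Call trace:
go(p=8, r=1)
  go(p=7, r=8)
    go(p=6, r=56)
      go(p=5, r=336)
        go(p=4, r=1680)
          go(p=3, r=6720)
            go(p=2, r=20160)
              go(p=1, r=40320)
              -> return 40320
            -> return 40320
          -> return 40320
        -> return 40320
      -> return 40320
    -> return 40320
  -> return 40320
-> return 40320

Final answer: 40320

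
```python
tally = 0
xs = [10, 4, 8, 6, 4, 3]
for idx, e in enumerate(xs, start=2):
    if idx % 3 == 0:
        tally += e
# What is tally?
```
Trace:
  tally=0
  tally=0, idx=2, e=10
  tally=4, idx=3, e=4
  tally=4, idx=4, e=8
  tally=4, idx=5, e=6
  tally=8, idx=6, e=4
  tally=8, idx=7, e=3

Final answer: 8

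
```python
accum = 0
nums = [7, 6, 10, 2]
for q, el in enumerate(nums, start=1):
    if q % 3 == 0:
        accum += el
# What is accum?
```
Trace:
  accum=0
  accum=0, q=1, el=7
  accum=0, q=2, el=6
  accum=10, q=3, el=10
  accum=10, q=4, el=2

Final answer: 10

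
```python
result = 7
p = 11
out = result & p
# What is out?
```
Trace:
  result=7
  result=7, p=11
  result=7, p=11, out=3

Final answer: 3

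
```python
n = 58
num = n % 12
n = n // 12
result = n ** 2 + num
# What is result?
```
Trace:
  n=58
  n=58, num=10
  n=4, num=10
  n=4, num=10, result=26

Final answer: 26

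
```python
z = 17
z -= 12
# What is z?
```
Trace:
  z=17
  z=5

Final answer: 5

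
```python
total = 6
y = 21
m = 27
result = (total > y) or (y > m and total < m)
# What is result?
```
Trace:
  total=6
  total=6, y=21
  total=6, y=21, m=27
  total=6, y=21, m=27, result=False

Final answer: False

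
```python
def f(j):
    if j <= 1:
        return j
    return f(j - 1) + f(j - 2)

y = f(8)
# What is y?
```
Call trace (a repeated sub-call is expanded the first time; later identical calls just restate its return value):
f(j=8)
  f(j=7)
    f(j=6)
      f(j=5)
        f(j=4)
          f(j=3)
            f(j=2)
              f(j=1)
              -> return 1
              f(j=0)
              -> return 0
            -> return 1
            f(j=1)
            -> return 1
          -> return 2
          f(j=2) -> return 1  (same call as traced above)
        -> return 3
        f(j=3) -> return 2  (same call as traced above)
      -> return 5
      f(j=4) -> return 3  (same call as traced above)
    -> return 8
    f(j=5) -> return 5  (same call as traced above)
  -> return 13
  f(j=6) -> return 8  (same call as traced above)
-> return 21

Final answer: 21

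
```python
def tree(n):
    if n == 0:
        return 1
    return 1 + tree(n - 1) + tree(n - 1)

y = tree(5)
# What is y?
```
Call trace (a repeated sub-call is expanded the first time; later identical calls just restate its return value):
tree(n=5)
  tree(n=4)
    tree(n=3)
      tree(n=2)
        tree(n=1)
          tree(n=0)
          -> return 1
          tree(n=0)
          -> return 1
        -> return 3
        tree(n=1) -> return 3  (same call as traced above)
      -> return 7
      tree(n=2) -> return 7  (same call as traced above)
    -> return 15
    tree(n=3) -> return 15  (same call as traced above)
  -> return 31
  tree(n=4) -> return 31  (same call as traced above)
-> return 63

Final answer: 63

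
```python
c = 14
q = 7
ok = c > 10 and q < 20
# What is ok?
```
Trace:
  c=14
  c=14, q=7
  c=14, q=7, ok=True

Final answer: True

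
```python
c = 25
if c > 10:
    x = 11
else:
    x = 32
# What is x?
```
Trace:
  c=25
  c=25, x=11

Final answer: 11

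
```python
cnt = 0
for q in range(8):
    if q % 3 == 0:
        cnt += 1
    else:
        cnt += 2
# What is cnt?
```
Trace:
  cnt=0
  cnt=1, q=0
  cnt=3, q=1
  cnt=5, q=2
  cnt=6, q=3
  cnt=8, q=4
  cnt=10, q=5
  cnt=11, q=6
  cnt=13, q=7

Final answer: 13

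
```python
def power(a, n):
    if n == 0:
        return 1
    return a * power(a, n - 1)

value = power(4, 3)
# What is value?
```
Call trace:
power(a=4, n=3)
  power(a=4, n=2)
    power(a=4, n=1)
      power(a=4, n=0)
      -> return 1
    -> return 4
  -> return 16
-> return 64

Final answer: 64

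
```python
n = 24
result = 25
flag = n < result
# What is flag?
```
Trace:
  n=24
  n=24, result=25
  n=24, result=25, flag=True

Final answer: True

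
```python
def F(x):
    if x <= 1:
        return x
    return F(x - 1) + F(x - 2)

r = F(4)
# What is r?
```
Call trace (a repeated sub-call is expanded the first time; later identical calls just restate its return value):
F(x=4)
  F(x=3)
    F(x=2)
      F(x=1)
      -> return 1
      F(x=0)
      -> return 0
    -> return 1
    F(x=1)
    -> return 1
  -> return 2
  F(x=2) -> return 1  (same call as traced above)
-> return 3

Final answer: 3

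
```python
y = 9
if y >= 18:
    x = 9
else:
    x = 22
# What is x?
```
Trace:
  y=9
  y=9, x=22

Final answer: 22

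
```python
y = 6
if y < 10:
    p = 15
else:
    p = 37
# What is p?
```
Trace:
  y=6
  y=6, p=15

Final answer: 15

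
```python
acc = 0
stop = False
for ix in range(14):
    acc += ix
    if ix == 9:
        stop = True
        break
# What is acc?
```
Trace:
  acc=0
  acc=0, stop=False
  acc=0, stop=False, ix=0
  acc=1, stop=False, ix=1
  acc=3, stop=False, ix=2
  acc=6, stop=False, ix=3
  acc=10, stop=False, ix=4
  acc=15, stop=False, ix=5
  acc=21, stop=False, ix=6
  acc=28, stop=False, ix=7
  acc=36, stop=False, ix=8
  acc=45, stop=True, ix=9

Final answer: 45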